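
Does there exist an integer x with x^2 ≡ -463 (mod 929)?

no

Pull out -1: (-463|929) = (-1|929)·(463|929). Since 929 ≡ 1 (mod 4), (-1|929) = +1. Now have (463|929).
929 ≡ 1 (mod 4), so quadratic reciprocity gives (463|929) = (929|463). Reduce: 929 ≡ 3 (mod 463). Now have (3|463).
Both 3 ≡ 3 and 463 ≡ 3 (mod 4), so reciprocity gives (3|463) = -(463|3). Reduce: 463 ≡ 1 (mod 3). Now have -(1|3).
(1|3) = 1. Collecting the sign factors: -1.
(-463|929) = -1, and 929 is prime, so -463 is not a quadratic residue mod 929.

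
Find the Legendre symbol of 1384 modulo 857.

Reduce the numerator: 1384 ≡ 527 (mod 857), so (1384 / 857) = (527 / 857).
857 ≡ 1 (mod 4), so quadratic reciprocity gives (527 / 857) = (857 / 527). Reduce: 857 ≡ 330 (mod 527). Now have (330 / 527).
Factor out 2: 330 = 2·165. Since 527 ≡ 7 (mod 8), (2 / 527) = +1. Now have (165 / 527).
165 ≡ 1 (mod 4), so quadratic reciprocity gives (165 / 527) = (527 / 165). Reduce: 527 ≡ 32 (mod 165). Now have (32 / 165).
Factor out 2: 32 = 2^5. Since 165 ≡ 5 (mod 8), (2 / 165) = -1, and (2 / 165)^5 = -1. Now have -(1 / 165).
(1 / 165) = 1. Collecting the sign factors: -1.

-1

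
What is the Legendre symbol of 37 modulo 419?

1

37 ≡ 1 (mod 4), so quadratic reciprocity gives (37/419) = (419/37). Reduce: 419 ≡ 12 (mod 37). Now have (12/37).
Factor out 2: 12 = 2^2·3. Since 37 ≡ 5 (mod 8), (2/37) = -1, and (2/37)^2 = +1. Now have (3/37).
37 ≡ 1 (mod 4), so quadratic reciprocity gives (3/37) = (37/3). Reduce: 37 ≡ 1 (mod 3). Now have (1/3).
(1/3) = 1. Collecting the sign factors: 1.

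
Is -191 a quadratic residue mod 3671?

no

Pull out -1: (-191/3671) = (-1/3671)·(191/3671). Since 3671 ≡ 3 (mod 4), (-1/3671) = -1. Now have -(191/3671).
Both 191 ≡ 3 and 3671 ≡ 3 (mod 4), so reciprocity gives (191/3671) = -(3671/191). Reduce: 3671 ≡ 42 (mod 191). Now have (42/191).
Factor out 2: 42 = 2·21. Since 191 ≡ 7 (mod 8), (2/191) = +1. Now have (21/191).
21 ≡ 1 (mod 4), so quadratic reciprocity gives (21/191) = (191/21). Reduce: 191 ≡ 2 (mod 21). Now have (2/21).
Factor out 2: 2 = 2. Since 21 ≡ 5 (mod 8), (2/21) = -1. Now have -(1/21).
(1/21) = 1. Collecting the sign factors: -1.
The Legendre symbol is -1, so x^2 ≡ -191 (mod 3671) has no solution.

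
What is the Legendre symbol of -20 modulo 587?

1

(-20/587)
  = (567/587)    [-20 ≡ 567 mod 587]
  = -(587/567)    [QR: both ≡ 3 mod 4, sign flips]
  = -(20/567)    [587 ≡ 20 mod 567]
  = -(5/567)    [567 ≡ 7 mod 8 ⇒ (2/567)^2 = +1]
  = -(567/5)    [QR: 5 ≡ 1 mod 4, sign kept]
  = -(2/5)    [567 ≡ 2 mod 5]
  = (1/5)    [5 ≡ 5 mod 8 ⇒ (2/5) = -1]
  = 1    [(1/5) = 1]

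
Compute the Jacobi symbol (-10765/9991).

1

Pull out -1: (-10765/9991) = (-1/9991)·(10765/9991). Since 9991 ≡ 3 (mod 4), (-1/9991) = -1. Now have -(10765/9991).
Reduce the numerator: 10765 ≡ 774 (mod 9991), so (10765/9991) = (774/9991).
Factor out 2: 774 = 2·387. Since 9991 ≡ 7 (mod 8), (2/9991) = +1. Now have -(387/9991).
Both 387 ≡ 3 and 9991 ≡ 3 (mod 4), so reciprocity gives (387/9991) = -(9991/387). Reduce: 9991 ≡ 316 (mod 387). Now have (316/387).
Factor out 2: 316 = 2^2·79. Since 387 ≡ 3 (mod 8), (2/387) = -1, and (2/387)^2 = +1. Now have (79/387).
Both 79 ≡ 3 and 387 ≡ 3 (mod 4), so reciprocity gives (79/387) = -(387/79). Reduce: 387 ≡ 71 (mod 79). Now have -(71/79).
Both 71 ≡ 3 and 79 ≡ 3 (mod 4), so reciprocity gives (71/79) = -(79/71). Reduce: 79 ≡ 8 (mod 71). Now have (8/71).
Factor out 2: 8 = 2^3. Since 71 ≡ 7 (mod 8), (2/71) = +1, and (2/71)^3 = +1. Now have (1/71).
(1/71) = 1. Collecting the sign factors: 1.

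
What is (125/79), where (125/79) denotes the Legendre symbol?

1

Reduce the numerator: 125 ≡ 46 (mod 79), so (125/79) = (46/79).
Factor out 2: 46 = 2·23. Since 79 ≡ 7 (mod 8), (2/79) = +1. Now have (23/79).
Both 23 ≡ 3 and 79 ≡ 3 (mod 4), so reciprocity gives (23/79) = -(79/23). Reduce: 79 ≡ 10 (mod 23). Now have -(10/23).
Factor out 2: 10 = 2·5. Since 23 ≡ 7 (mod 8), (2/23) = +1. Now have -(5/23).
5 ≡ 1 (mod 4), so quadratic reciprocity gives (5/23) = (23/5). Reduce: 23 ≡ 3 (mod 5). Now have -(3/5).
5 ≡ 1 (mod 4), so quadratic reciprocity gives (3/5) = (5/3). Reduce: 5 ≡ 2 (mod 3). Now have -(2/3).
Factor out 2: 2 = 2. Since 3 ≡ 3 (mod 8), (2/3) = -1. Now have (1/3).
(1/3) = 1. Collecting the sign factors: 1.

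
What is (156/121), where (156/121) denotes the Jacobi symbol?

1

Reduce the numerator: 156 ≡ 35 (mod 121), so (156/121) = (35/121).
121 ≡ 1 (mod 4), so quadratic reciprocity gives (35/121) = (121/35). Reduce: 121 ≡ 16 (mod 35). Now have (16/35).
Factor out 2: 16 = 2^4. Since 35 ≡ 3 (mod 8), (2/35) = -1, and (2/35)^4 = +1. Now have (1/35).
(1/35) = 1. Collecting the sign factors: 1.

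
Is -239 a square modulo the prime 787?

(-239/787)
  = (548/787)    [-239 ≡ 548 mod 787]
  = (137/787)    [787 ≡ 3 mod 8 ⇒ (2/787)^2 = +1]
  = (787/137)    [QR: 137 ≡ 1 mod 4, sign kept]
  = (102/137)    [787 ≡ 102 mod 137]
  = (51/137)    [137 ≡ 1 mod 8 ⇒ (2/137) = +1]
  = (137/51)    [QR: 137 ≡ 1 mod 4, sign kept]
  = (35/51)    [137 ≡ 35 mod 51]
  = -(51/35)    [QR: both ≡ 3 mod 4, sign flips]
  = -(16/35)    [51 ≡ 16 mod 35]
  = -(1/35)    [35 ≡ 3 mod 8 ⇒ (2/35)^4 = +1]
  = -1    [(1/35) = 1]
The Legendre symbol is -1, so x^2 ≡ -239 (mod 787) has no solution.

no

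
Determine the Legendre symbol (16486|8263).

(16486|8263)
  = (8223|8263)    [16486 ≡ 8223 mod 8263]
  = -(8263|8223)    [QR: both ≡ 3 mod 4, sign flips]
  = -(40|8223)    [8263 ≡ 40 mod 8223]
  = -(5|8223)    [8223 ≡ 7 mod 8 ⇒ (2|8223)^3 = +1]
  = -(8223|5)    [QR: 5 ≡ 1 mod 4, sign kept]
  = -(3|5)    [8223 ≡ 3 mod 5]
  = -(5|3)    [QR: 5 ≡ 1 mod 4, sign kept]
  = -(2|3)    [5 ≡ 2 mod 3]
  = (1|3)    [3 ≡ 3 mod 8 ⇒ (2|3) = -1]
  = 1    [(1|3) = 1]

1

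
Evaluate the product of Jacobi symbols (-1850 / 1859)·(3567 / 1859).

By multiplicativity, (-1850·3567 / 1859) = (-1850 / 1859)·(3567 / 1859).
First factor (-1850 / 1859):
Pull out -1: (-1850 / 1859) = (-1 / 1859)·(1850 / 1859). Since 1859 ≡ 3 (mod 4), (-1 / 1859) = -1. Now have -(1850 / 1859).
Factor out 2: 1850 = 2·925. Since 1859 ≡ 3 (mod 8), (2 / 1859) = -1. Now have (925 / 1859).
925 ≡ 1 (mod 4), so quadratic reciprocity gives (925 / 1859) = (1859 / 925). Reduce: 1859 ≡ 9 (mod 925). Now have (9 / 925).
9 ≡ 1 (mod 4), so quadratic reciprocity gives (9 / 925) = (925 / 9). Reduce: 925 ≡ 7 (mod 9). Now have (7 / 9).
9 ≡ 1 (mod 4), so quadratic reciprocity gives (7 / 9) = (9 / 7). Reduce: 9 ≡ 2 (mod 7). Now have (2 / 7).
Factor out 2: 2 = 2. Since 7 ≡ 7 (mod 8), (2 / 7) = +1. Now have (1 / 7).
(1 / 7) = 1. Collecting the sign factors: 1.
Second factor (3567 / 1859):
Reduce the numerator: 3567 ≡ 1708 (mod 1859), so (3567 / 1859) = (1708 / 1859).
Factor out 2: 1708 = 2^2·427. Since 1859 ≡ 3 (mod 8), (2 / 1859) = -1, and (2 / 1859)^2 = +1. Now have (427 / 1859).
Both 427 ≡ 3 and 1859 ≡ 3 (mod 4), so reciprocity gives (427 / 1859) = -(1859 / 427). Reduce: 1859 ≡ 151 (mod 427). Now have -(151 / 427).
Both 151 ≡ 3 and 427 ≡ 3 (mod 4), so reciprocity gives (151 / 427) = -(427 / 151). Reduce: 427 ≡ 125 (mod 151). Now have (125 / 151).
125 ≡ 1 (mod 4), so quadratic reciprocity gives (125 / 151) = (151 / 125). Reduce: 151 ≡ 26 (mod 125). Now have (26 / 125).
Factor out 2: 26 = 2·13. Since 125 ≡ 5 (mod 8), (2 / 125) = -1. Now have -(13 / 125).
13 ≡ 1 (mod 4), so quadratic reciprocity gives (13 / 125) = (125 / 13). Reduce: 125 ≡ 8 (mod 13). Now have -(8 / 13).
Factor out 2: 8 = 2^3. Since 13 ≡ 5 (mod 8), (2 / 13) = -1, and (2 / 13)^3 = -1. Now have (1 / 13).
(1 / 13) = 1. Collecting the sign factors: 1.
Product: (1)·(1) = 1.

1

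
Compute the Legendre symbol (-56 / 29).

-1

(-56 / 29)
  = (56 / 29)    [29 ≡ 1 mod 4 ⇒ (-1 / 29) = +1]
  = (27 / 29)    [56 ≡ 27 mod 29]
  = (29 / 27)    [QR: 29 ≡ 1 mod 4, sign kept]
  = (2 / 27)    [29 ≡ 2 mod 27]
  = -(1 / 27)    [27 ≡ 3 mod 8 ⇒ (2 / 27) = -1]
  = -1    [(1 / 27) = 1]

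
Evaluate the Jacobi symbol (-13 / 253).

(-13 / 253)
  = (240 / 253)    [-13 ≡ 240 mod 253]
  = (15 / 253)    [253 ≡ 5 mod 8 ⇒ (2 / 253)^4 = +1]
  = (253 / 15)    [QR: 253 ≡ 1 mod 4, sign kept]
  = (13 / 15)    [253 ≡ 13 mod 15]
  = (15 / 13)    [QR: 13 ≡ 1 mod 4, sign kept]
  = (2 / 13)    [15 ≡ 2 mod 13]
  = -(1 / 13)    [13 ≡ 5 mod 8 ⇒ (2 / 13) = -1]
  = -1    [(1 / 13) = 1]

-1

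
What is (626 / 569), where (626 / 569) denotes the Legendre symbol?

(626 / 569)
  = (57 / 569)    [626 ≡ 57 mod 569]
  = (569 / 57)    [QR: 57 ≡ 1 mod 4, sign kept]
  = (56 / 57)    [569 ≡ 56 mod 57]
  = (7 / 57)    [57 ≡ 1 mod 8 ⇒ (2 / 57)^3 = +1]
  = (57 / 7)    [QR: 57 ≡ 1 mod 4, sign kept]
  = (1 / 7)    [57 ≡ 1 mod 7]
  = 1    [(1 / 7) = 1]

1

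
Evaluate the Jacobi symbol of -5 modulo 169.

1

Reduce the numerator: -5 ≡ 164 (mod 169), so (-5|169) = (164|169).
Factor out 2: 164 = 2^2·41. Since 169 ≡ 1 (mod 8), (2|169) = +1, and (2|169)^2 = +1. Now have (41|169).
41 ≡ 1 (mod 4), so quadratic reciprocity gives (41|169) = (169|41). Reduce: 169 ≡ 5 (mod 41). Now have (5|41).
5 ≡ 1 (mod 4), so quadratic reciprocity gives (5|41) = (41|5). Reduce: 41 ≡ 1 (mod 5). Now have (1|5).
(1|5) = 1. Collecting the sign factors: 1.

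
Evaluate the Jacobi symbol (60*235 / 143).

-1

By multiplicativity, (60·235 / 143) = (60 / 143)·(235 / 143).
First factor (60 / 143):
(60 / 143)
  = (15 / 143)    [143 ≡ 7 mod 8 ⇒ (2 / 143)^2 = +1]
  = -(143 / 15)    [QR: both ≡ 3 mod 4, sign flips]
  = -(8 / 15)    [143 ≡ 8 mod 15]
  = -(1 / 15)    [15 ≡ 7 mod 8 ⇒ (2 / 15)^3 = +1]
  = -1    [(1 / 15) = 1]
Second factor (235 / 143):
(235 / 143)
  = (92 / 143)    [235 ≡ 92 mod 143]
  = (23 / 143)    [143 ≡ 7 mod 8 ⇒ (2 / 143)^2 = +1]
  = -(143 / 23)    [QR: both ≡ 3 mod 4, sign flips]
  = -(5 / 23)    [143 ≡ 5 mod 23]
  = -(23 / 5)    [QR: 5 ≡ 1 mod 4, sign kept]
  = -(3 / 5)    [23 ≡ 3 mod 5]
  = -(5 / 3)    [QR: 5 ≡ 1 mod 4, sign kept]
  = -(2 / 3)    [5 ≡ 2 mod 3]
  = (1 / 3)    [3 ≡ 3 mod 8 ⇒ (2 / 3) = -1]
  = 1    [(1 / 3) = 1]
Product: (-1)·(1) = -1.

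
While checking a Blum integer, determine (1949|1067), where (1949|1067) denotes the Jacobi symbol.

(1949|1067)
  = (882|1067)    [1949 ≡ 882 mod 1067]
  = -(441|1067)    [1067 ≡ 3 mod 8 ⇒ (2|1067) = -1]
  = -(1067|441)    [QR: 441 ≡ 1 mod 4, sign kept]
  = -(185|441)    [1067 ≡ 185 mod 441]
  = -(441|185)    [QR: 185 ≡ 1 mod 4, sign kept]
  = -(71|185)    [441 ≡ 71 mod 185]
  = -(185|71)    [QR: 185 ≡ 1 mod 4, sign kept]
  = -(43|71)    [185 ≡ 43 mod 71]
  = (71|43)    [QR: both ≡ 3 mod 4, sign flips]
  = (28|43)    [71 ≡ 28 mod 43]
  = (7|43)    [43 ≡ 3 mod 8 ⇒ (2|43)^2 = +1]
  = -(43|7)    [QR: both ≡ 3 mod 4, sign flips]
  = -(1|7)    [43 ≡ 1 mod 7]
  = -1    [(1|7) = 1]

-1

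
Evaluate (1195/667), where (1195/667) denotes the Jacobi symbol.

-1

Reduce the numerator: 1195 ≡ 528 (mod 667), so (1195/667) = (528/667).
Factor out 2: 528 = 2^4·33. Since 667 ≡ 3 (mod 8), (2/667) = -1, and (2/667)^4 = +1. Now have (33/667).
33 ≡ 1 (mod 4), so quadratic reciprocity gives (33/667) = (667/33). Reduce: 667 ≡ 7 (mod 33). Now have (7/33).
33 ≡ 1 (mod 4), so quadratic reciprocity gives (7/33) = (33/7). Reduce: 33 ≡ 5 (mod 7). Now have (5/7).
5 ≡ 1 (mod 4), so quadratic reciprocity gives (5/7) = (7/5). Reduce: 7 ≡ 2 (mod 5). Now have (2/5).
Factor out 2: 2 = 2. Since 5 ≡ 5 (mod 8), (2/5) = -1. Now have -(1/5).
(1/5) = 1. Collecting the sign factors: -1.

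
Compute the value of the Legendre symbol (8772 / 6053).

1

(8772 / 6053)
  = (2719 / 6053)    [8772 ≡ 2719 mod 6053]
  = (6053 / 2719)    [QR: 6053 ≡ 1 mod 4, sign kept]
  = (615 / 2719)    [6053 ≡ 615 mod 2719]
  = -(2719 / 615)    [QR: both ≡ 3 mod 4, sign flips]
  = -(259 / 615)    [2719 ≡ 259 mod 615]
  = (615 / 259)    [QR: both ≡ 3 mod 4, sign flips]
  = (97 / 259)    [615 ≡ 97 mod 259]
  = (259 / 97)    [QR: 97 ≡ 1 mod 4, sign kept]
  = (65 / 97)    [259 ≡ 65 mod 97]
  = (97 / 65)    [QR: 65 ≡ 1 mod 4, sign kept]
  = (32 / 65)    [97 ≡ 32 mod 65]
  = (1 / 65)    [65 ≡ 1 mod 8 ⇒ (2 / 65)^5 = +1]
  = 1    [(1 / 65) = 1]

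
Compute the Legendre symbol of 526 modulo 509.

1

Reduce the numerator: 526 ≡ 17 (mod 509), so (526 / 509) = (17 / 509).
17 ≡ 1 (mod 4), so quadratic reciprocity gives (17 / 509) = (509 / 17). Reduce: 509 ≡ 16 (mod 17). Now have (16 / 17).
Factor out 2: 16 = 2^4. Since 17 ≡ 1 (mod 8), (2 / 17) = +1, and (2 / 17)^4 = +1. Now have (1 / 17).
(1 / 17) = 1. Collecting the sign factors: 1.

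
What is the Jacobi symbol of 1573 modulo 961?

1

(1573|961)
  = (612|961)    [1573 ≡ 612 mod 961]
  = (153|961)    [961 ≡ 1 mod 8 ⇒ (2|961)^2 = +1]
  = (961|153)    [QR: 153 ≡ 1 mod 4, sign kept]
  = (43|153)    [961 ≡ 43 mod 153]
  = (153|43)    [QR: 153 ≡ 1 mod 4, sign kept]
  = (24|43)    [153 ≡ 24 mod 43]
  = -(3|43)    [43 ≡ 3 mod 8 ⇒ (2|43)^3 = -1]
  = (43|3)    [QR: both ≡ 3 mod 4, sign flips]
  = (1|3)    [43 ≡ 1 mod 3]
  = 1    [(1|3) = 1]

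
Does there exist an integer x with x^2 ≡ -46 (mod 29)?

no

Reduce the numerator: -46 ≡ 12 (mod 29), so (-46/29) = (12/29).
Factor out 2: 12 = 2^2·3. Since 29 ≡ 5 (mod 8), (2/29) = -1, and (2/29)^2 = +1. Now have (3/29).
29 ≡ 1 (mod 4), so quadratic reciprocity gives (3/29) = (29/3). Reduce: 29 ≡ 2 (mod 3). Now have (2/3).
Factor out 2: 2 = 2. Since 3 ≡ 3 (mod 8), (2/3) = -1. Now have -(1/3).
(1/3) = 1. Collecting the sign factors: -1.
(-46/29) = -1, and 29 is prime, so -46 is not a quadratic residue mod 29.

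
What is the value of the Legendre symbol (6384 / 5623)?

(6384 / 5623)
  = (761 / 5623)    [6384 ≡ 761 mod 5623]
  = (5623 / 761)    [QR: 761 ≡ 1 mod 4, sign kept]
  = (296 / 761)    [5623 ≡ 296 mod 761]
  = (37 / 761)    [761 ≡ 1 mod 8 ⇒ (2 / 761)^3 = +1]
  = (761 / 37)    [QR: 37 ≡ 1 mod 4, sign kept]
  = (21 / 37)    [761 ≡ 21 mod 37]
  = (37 / 21)    [QR: 21 ≡ 1 mod 4, sign kept]
  = (16 / 21)    [37 ≡ 16 mod 21]
  = (1 / 21)    [21 ≡ 5 mod 8 ⇒ (2 / 21)^4 = +1]
  = 1    [(1 / 21) = 1]

1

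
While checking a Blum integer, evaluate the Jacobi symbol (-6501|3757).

1

(-6501|3757)
  = (1013|3757)    [-6501 ≡ 1013 mod 3757]
  = (3757|1013)    [QR: 1013 ≡ 1 mod 4, sign kept]
  = (718|1013)    [3757 ≡ 718 mod 1013]
  = -(359|1013)    [1013 ≡ 5 mod 8 ⇒ (2|1013) = -1]
  = -(1013|359)    [QR: 1013 ≡ 1 mod 4, sign kept]
  = -(295|359)    [1013 ≡ 295 mod 359]
  = (359|295)    [QR: both ≡ 3 mod 4, sign flips]
  = (64|295)    [359 ≡ 64 mod 295]
  = (1|295)    [295 ≡ 7 mod 8 ⇒ (2|295)^6 = +1]
  = 1    [(1|295) = 1]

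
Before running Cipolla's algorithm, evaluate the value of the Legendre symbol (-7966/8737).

Pull out -1: (-7966/8737) = (-1/8737)·(7966/8737). Since 8737 ≡ 1 (mod 4), (-1/8737) = +1. Now have (7966/8737).
Factor out 2: 7966 = 2·3983. Since 8737 ≡ 1 (mod 8), (2/8737) = +1. Now have (3983/8737).
8737 ≡ 1 (mod 4), so quadratic reciprocity gives (3983/8737) = (8737/3983). Reduce: 8737 ≡ 771 (mod 3983). Now have (771/3983).
Both 771 ≡ 3 and 3983 ≡ 3 (mod 4), so reciprocity gives (771/3983) = -(3983/771). Reduce: 3983 ≡ 128 (mod 771). Now have -(128/771).
Factor out 2: 128 = 2^7. Since 771 ≡ 3 (mod 8), (2/771) = -1, and (2/771)^7 = -1. Now have (1/771).
(1/771) = 1. Collecting the sign factors: 1.

1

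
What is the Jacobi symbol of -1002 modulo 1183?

-1

(-1002 / 1183)
  = (181 / 1183)    [-1002 ≡ 181 mod 1183]
  = (1183 / 181)    [QR: 181 ≡ 1 mod 4, sign kept]
  = (97 / 181)    [1183 ≡ 97 mod 181]
  = (181 / 97)    [QR: 97 ≡ 1 mod 4, sign kept]
  = (84 / 97)    [181 ≡ 84 mod 97]
  = (21 / 97)    [97 ≡ 1 mod 8 ⇒ (2 / 97)^2 = +1]
  = (97 / 21)    [QR: 21 ≡ 1 mod 4, sign kept]
  = (13 / 21)    [97 ≡ 13 mod 21]
  = (21 / 13)    [QR: 13 ≡ 1 mod 4, sign kept]
  = (8 / 13)    [21 ≡ 8 mod 13]
  = -(1 / 13)    [13 ≡ 5 mod 8 ⇒ (2 / 13)^3 = -1]
  = -1    [(1 / 13) = 1]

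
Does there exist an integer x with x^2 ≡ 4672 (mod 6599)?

no

(4672|6599)
  = (73|6599)    [6599 ≡ 7 mod 8 ⇒ (2|6599)^6 = +1]
  = (6599|73)    [QR: 73 ≡ 1 mod 4, sign kept]
  = (29|73)    [6599 ≡ 29 mod 73]
  = (73|29)    [QR: 29 ≡ 1 mod 4, sign kept]
  = (15|29)    [73 ≡ 15 mod 29]
  = (29|15)    [QR: 29 ≡ 1 mod 4, sign kept]
  = (14|15)    [29 ≡ 14 mod 15]
  = (7|15)    [15 ≡ 7 mod 8 ⇒ (2|15) = +1]
  = -(15|7)    [QR: both ≡ 3 mod 4, sign flips]
  = -(1|7)    [15 ≡ 1 mod 7]
  = -1    [(1|7) = 1]
(4672|6599) = -1, and 6599 is prime, so 4672 is not a quadratic residue mod 6599.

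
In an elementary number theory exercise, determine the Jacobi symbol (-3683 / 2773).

Reduce the numerator: -3683 ≡ 1863 (mod 2773), so (-3683 / 2773) = (1863 / 2773).
2773 ≡ 1 (mod 4), so quadratic reciprocity gives (1863 / 2773) = (2773 / 1863). Reduce: 2773 ≡ 910 (mod 1863). Now have (910 / 1863).
Factor out 2: 910 = 2·455. Since 1863 ≡ 7 (mod 8), (2 / 1863) = +1. Now have (455 / 1863).
Both 455 ≡ 3 and 1863 ≡ 3 (mod 4), so reciprocity gives (455 / 1863) = -(1863 / 455). Reduce: 1863 ≡ 43 (mod 455). Now have -(43 / 455).
Both 43 ≡ 3 and 455 ≡ 3 (mod 4), so reciprocity gives (43 / 455) = -(455 / 43). Reduce: 455 ≡ 25 (mod 43). Now have (25 / 43).
25 ≡ 1 (mod 4), so quadratic reciprocity gives (25 / 43) = (43 / 25). Reduce: 43 ≡ 18 (mod 25). Now have (18 / 25).
Factor out 2: 18 = 2·9. Since 25 ≡ 1 (mod 8), (2 / 25) = +1. Now have (9 / 25).
9 ≡ 1 (mod 4), so quadratic reciprocity gives (9 / 25) = (25 / 9). Reduce: 25 ≡ 7 (mod 9). Now have (7 / 9).
9 ≡ 1 (mod 4), so quadratic reciprocity gives (7 / 9) = (9 / 7). Reduce: 9 ≡ 2 (mod 7). Now have (2 / 7).
Factor out 2: 2 = 2. Since 7 ≡ 7 (mod 8), (2 / 7) = +1. Now have (1 / 7).
(1 / 7) = 1. Collecting the sign factors: 1.

1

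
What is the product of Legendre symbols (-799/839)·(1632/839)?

-1

By multiplicativity, (-799·1632/839) = (-799/839)·(1632/839).
First factor (-799/839):
(-799/839)
  = -(799/839)    [839 ≡ 3 mod 4 ⇒ (-1/839) = -1]
  = (839/799)    [QR: both ≡ 3 mod 4, sign flips]
  = (40/799)    [839 ≡ 40 mod 799]
  = (5/799)    [799 ≡ 7 mod 8 ⇒ (2/799)^3 = +1]
  = (799/5)    [QR: 5 ≡ 1 mod 4, sign kept]
  = (4/5)    [799 ≡ 4 mod 5]
  = (1/5)    [5 ≡ 5 mod 8 ⇒ (2/5)^2 = +1]
  = 1    [(1/5) = 1]
Second factor (1632/839):
(1632/839)
  = (793/839)    [1632 ≡ 793 mod 839]
  = (839/793)    [QR: 793 ≡ 1 mod 4, sign kept]
  = (46/793)    [839 ≡ 46 mod 793]
  = (23/793)    [793 ≡ 1 mod 8 ⇒ (2/793) = +1]
  = (793/23)    [QR: 793 ≡ 1 mod 4, sign kept]
  = (11/23)    [793 ≡ 11 mod 23]
  = -(23/11)    [QR: both ≡ 3 mod 4, sign flips]
  = -(1/11)    [23 ≡ 1 mod 11]
  = -1    [(1/11) = 1]
Product: (1)·(-1) = -1.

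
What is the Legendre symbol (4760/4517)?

Reduce the numerator: 4760 ≡ 243 (mod 4517), so (4760/4517) = (243/4517).
4517 ≡ 1 (mod 4), so quadratic reciprocity gives (243/4517) = (4517/243). Reduce: 4517 ≡ 143 (mod 243). Now have (143/243).
Both 143 ≡ 3 and 243 ≡ 3 (mod 4), so reciprocity gives (143/243) = -(243/143). Reduce: 243 ≡ 100 (mod 143). Now have -(100/143).
Factor out 2: 100 = 2^2·25. Since 143 ≡ 7 (mod 8), (2/143) = +1, and (2/143)^2 = +1. Now have -(25/143).
25 ≡ 1 (mod 4), so quadratic reciprocity gives (25/143) = (143/25). Reduce: 143 ≡ 18 (mod 25). Now have -(18/25).
Factor out 2: 18 = 2·9. Since 25 ≡ 1 (mod 8), (2/25) = +1. Now have -(9/25).
9 ≡ 1 (mod 4), so quadratic reciprocity gives (9/25) = (25/9). Reduce: 25 ≡ 7 (mod 9). Now have -(7/9).
9 ≡ 1 (mod 4), so quadratic reciprocity gives (7/9) = (9/7). Reduce: 9 ≡ 2 (mod 7). Now have -(2/7).
Factor out 2: 2 = 2. Since 7 ≡ 7 (mod 8), (2/7) = +1. Now have -(1/7).
(1/7) = 1. Collecting the sign factors: -1.

-1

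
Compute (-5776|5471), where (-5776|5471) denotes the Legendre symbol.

Pull out -1: (-5776|5471) = (-1|5471)·(5776|5471). Since 5471 ≡ 3 (mod 4), (-1|5471) = -1. Now have -(5776|5471).
Reduce the numerator: 5776 ≡ 305 (mod 5471), so (5776|5471) = (305|5471).
305 ≡ 1 (mod 4), so quadratic reciprocity gives (305|5471) = (5471|305). Reduce: 5471 ≡ 286 (mod 305). Now have -(286|305).
Factor out 2: 286 = 2·143. Since 305 ≡ 1 (mod 8), (2|305) = +1. Now have -(143|305).
305 ≡ 1 (mod 4), so quadratic reciprocity gives (143|305) = (305|143). Reduce: 305 ≡ 19 (mod 143). Now have -(19|143).
Both 19 ≡ 3 and 143 ≡ 3 (mod 4), so reciprocity gives (19|143) = -(143|19). Reduce: 143 ≡ 10 (mod 19). Now have (10|19).
Factor out 2: 10 = 2·5. Since 19 ≡ 3 (mod 8), (2|19) = -1. Now have -(5|19).
5 ≡ 1 (mod 4), so quadratic reciprocity gives (5|19) = (19|5). Reduce: 19 ≡ 4 (mod 5). Now have -(4|5).
Factor out 2: 4 = 2^2. Since 5 ≡ 5 (mod 8), (2|5) = -1, and (2|5)^2 = +1. Now have -(1|5).
(1|5) = 1. Collecting the sign factors: -1.

-1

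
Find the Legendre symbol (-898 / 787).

1

Pull out -1: (-898 / 787) = (-1 / 787)·(898 / 787). Since 787 ≡ 3 (mod 4), (-1 / 787) = -1. Now have -(898 / 787).
Reduce the numerator: 898 ≡ 111 (mod 787), so (898 / 787) = (111 / 787).
Both 111 ≡ 3 and 787 ≡ 3 (mod 4), so reciprocity gives (111 / 787) = -(787 / 111). Reduce: 787 ≡ 10 (mod 111). Now have (10 / 111).
Factor out 2: 10 = 2·5. Since 111 ≡ 7 (mod 8), (2 / 111) = +1. Now have (5 / 111).
5 ≡ 1 (mod 4), so quadratic reciprocity gives (5 / 111) = (111 / 5). Reduce: 111 ≡ 1 (mod 5). Now have (1 / 5).
(1 / 5) = 1. Collecting the sign factors: 1.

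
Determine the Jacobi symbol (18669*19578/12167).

By multiplicativity, (18669·19578/12167) = (18669/12167)·(19578/12167).
First factor (18669/12167):
(18669/12167)
  = (6502/12167)    [18669 ≡ 6502 mod 12167]
  = (3251/12167)    [12167 ≡ 7 mod 8 ⇒ (2/12167) = +1]
  = -(12167/3251)    [QR: both ≡ 3 mod 4, sign flips]
  = -(2414/3251)    [12167 ≡ 2414 mod 3251]
  = (1207/3251)    [3251 ≡ 3 mod 8 ⇒ (2/3251) = -1]
  = -(3251/1207)    [QR: both ≡ 3 mod 4, sign flips]
  = -(837/1207)    [3251 ≡ 837 mod 1207]
  = -(1207/837)    [QR: 837 ≡ 1 mod 4, sign kept]
  = -(370/837)    [1207 ≡ 370 mod 837]
  = (185/837)    [837 ≡ 5 mod 8 ⇒ (2/837) = -1]
  = (837/185)    [QR: 185 ≡ 1 mod 4, sign kept]
  = (97/185)    [837 ≡ 97 mod 185]
  = (185/97)    [QR: 97 ≡ 1 mod 4, sign kept]
  = (88/97)    [185 ≡ 88 mod 97]
  = (11/97)    [97 ≡ 1 mod 8 ⇒ (2/97)^3 = +1]
  = (97/11)    [QR: 97 ≡ 1 mod 4, sign kept]
  = (9/11)    [97 ≡ 9 mod 11]
  = (11/9)    [QR: 9 ≡ 1 mod 4, sign kept]
  = (2/9)    [11 ≡ 2 mod 9]
  = (1/9)    [9 ≡ 1 mod 8 ⇒ (2/9) = +1]
  = 1    [(1/9) = 1]
Second factor (19578/12167):
(19578/12167)
  = (7411/12167)    [19578 ≡ 7411 mod 12167]
  = -(12167/7411)    [QR: both ≡ 3 mod 4, sign flips]
  = -(4756/7411)    [12167 ≡ 4756 mod 7411]
  = -(1189/7411)    [7411 ≡ 3 mod 8 ⇒ (2/7411)^2 = +1]
  = -(7411/1189)    [QR: 1189 ≡ 1 mod 4, sign kept]
  = -(277/1189)    [7411 ≡ 277 mod 1189]
  = -(1189/277)    [QR: 277 ≡ 1 mod 4, sign kept]
  = -(81/277)    [1189 ≡ 81 mod 277]
  = -(277/81)    [QR: 81 ≡ 1 mod 4, sign kept]
  = -(34/81)    [277 ≡ 34 mod 81]
  = -(17/81)    [81 ≡ 1 mod 8 ⇒ (2/81) = +1]
  = -(81/17)    [QR: 17 ≡ 1 mod 4, sign kept]
  = -(13/17)    [81 ≡ 13 mod 17]
  = -(17/13)    [QR: 13 ≡ 1 mod 4, sign kept]
  = -(4/13)    [17 ≡ 4 mod 13]
  = -(1/13)    [13 ≡ 5 mod 8 ⇒ (2/13)^2 = +1]
  = -1    [(1/13) = 1]
Product: (1)·(-1) = -1.

-1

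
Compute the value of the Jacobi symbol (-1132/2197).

1

(-1132/2197)
  = (1132/2197)    [2197 ≡ 1 mod 4 ⇒ (-1/2197) = +1]
  = (283/2197)    [2197 ≡ 5 mod 8 ⇒ (2/2197)^2 = +1]
  = (2197/283)    [QR: 2197 ≡ 1 mod 4, sign kept]
  = (216/283)    [2197 ≡ 216 mod 283]
  = -(27/283)    [283 ≡ 3 mod 8 ⇒ (2/283)^3 = -1]
  = (283/27)    [QR: both ≡ 3 mod 4, sign flips]
  = (13/27)    [283 ≡ 13 mod 27]
  = (27/13)    [QR: 13 ≡ 1 mod 4, sign kept]
  = (1/13)    [27 ≡ 1 mod 13]
  = 1    [(1/13) = 1]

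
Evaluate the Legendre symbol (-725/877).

1

Reduce the numerator: -725 ≡ 152 (mod 877), so (-725/877) = (152/877).
Factor out 2: 152 = 2^3·19. Since 877 ≡ 5 (mod 8), (2/877) = -1, and (2/877)^3 = -1. Now have -(19/877).
877 ≡ 1 (mod 4), so quadratic reciprocity gives (19/877) = (877/19). Reduce: 877 ≡ 3 (mod 19). Now have -(3/19).
Both 3 ≡ 3 and 19 ≡ 3 (mod 4), so reciprocity gives (3/19) = -(19/3). Reduce: 19 ≡ 1 (mod 3). Now have (1/3).
(1/3) = 1. Collecting the sign factors: 1.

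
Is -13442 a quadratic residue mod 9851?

Reduce the numerator: -13442 ≡ 6260 (mod 9851), so (-13442|9851) = (6260|9851).
Factor out 2: 6260 = 2^2·1565. Since 9851 ≡ 3 (mod 8), (2|9851) = -1, and (2|9851)^2 = +1. Now have (1565|9851).
1565 ≡ 1 (mod 4), so quadratic reciprocity gives (1565|9851) = (9851|1565). Reduce: 9851 ≡ 461 (mod 1565). Now have (461|1565).
461 ≡ 1 (mod 4), so quadratic reciprocity gives (461|1565) = (1565|461). Reduce: 1565 ≡ 182 (mod 461). Now have (182|461).
Factor out 2: 182 = 2·91. Since 461 ≡ 5 (mod 8), (2|461) = -1. Now have -(91|461).
461 ≡ 1 (mod 4), so quadratic reciprocity gives (91|461) = (461|91). Reduce: 461 ≡ 6 (mod 91). Now have -(6|91).
Factor out 2: 6 = 2·3. Since 91 ≡ 3 (mod 8), (2|91) = -1. Now have (3|91).
Both 3 ≡ 3 and 91 ≡ 3 (mod 4), so reciprocity gives (3|91) = -(91|3). Reduce: 91 ≡ 1 (mod 3). Now have -(1|3).
(1|3) = 1. Collecting the sign factors: -1.
The Legendre symbol is -1, so x^2 ≡ -13442 (mod 9851) has no solution.

no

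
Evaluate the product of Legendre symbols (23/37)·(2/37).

By multiplicativity, (23·2/37) = (23/37)·(2/37).
First factor (23/37):
37 ≡ 1 (mod 4), so quadratic reciprocity gives (23/37) = (37/23). Reduce: 37 ≡ 14 (mod 23). Now have (14/23).
Factor out 2: 14 = 2·7. Since 23 ≡ 7 (mod 8), (2/23) = +1. Now have (7/23).
Both 7 ≡ 3 and 23 ≡ 3 (mod 4), so reciprocity gives (7/23) = -(23/7). Reduce: 23 ≡ 2 (mod 7). Now have -(2/7).
Factor out 2: 2 = 2. Since 7 ≡ 7 (mod 8), (2/7) = +1. Now have -(1/7).
(1/7) = 1. Collecting the sign factors: -1.
Second factor (2/37):
Factor out 2: 2 = 2. Since 37 ≡ 5 (mod 8), (2/37) = -1. Now have -(1/37).
(1/37) = 1. Collecting the sign factors: -1.
Product: (-1)·(-1) = 1.

1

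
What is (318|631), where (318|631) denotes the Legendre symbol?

1

(318|631)
  = (159|631)    [631 ≡ 7 mod 8 ⇒ (2|631) = +1]
  = -(631|159)    [QR: both ≡ 3 mod 4, sign flips]
  = -(154|159)    [631 ≡ 154 mod 159]
  = -(77|159)    [159 ≡ 7 mod 8 ⇒ (2|159) = +1]
  = -(159|77)    [QR: 77 ≡ 1 mod 4, sign kept]
  = -(5|77)    [159 ≡ 5 mod 77]
  = -(77|5)    [QR: 5 ≡ 1 mod 4, sign kept]
  = -(2|5)    [77 ≡ 2 mod 5]
  = (1|5)    [5 ≡ 5 mod 8 ⇒ (2|5) = -1]
  = 1    [(1|5) = 1]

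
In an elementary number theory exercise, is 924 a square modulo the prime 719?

no

Reduce the numerator: 924 ≡ 205 (mod 719), so (924/719) = (205/719).
205 ≡ 1 (mod 4), so quadratic reciprocity gives (205/719) = (719/205). Reduce: 719 ≡ 104 (mod 205). Now have (104/205).
Factor out 2: 104 = 2^3·13. Since 205 ≡ 5 (mod 8), (2/205) = -1, and (2/205)^3 = -1. Now have -(13/205).
13 ≡ 1 (mod 4), so quadratic reciprocity gives (13/205) = (205/13). Reduce: 205 ≡ 10 (mod 13). Now have -(10/13).
Factor out 2: 10 = 2·5. Since 13 ≡ 5 (mod 8), (2/13) = -1. Now have (5/13).
5 ≡ 1 (mod 4), so quadratic reciprocity gives (5/13) = (13/5). Reduce: 13 ≡ 3 (mod 5). Now have (3/5).
5 ≡ 1 (mod 4), so quadratic reciprocity gives (3/5) = (5/3). Reduce: 5 ≡ 2 (mod 3). Now have (2/3).
Factor out 2: 2 = 2. Since 3 ≡ 3 (mod 8), (2/3) = -1. Now have -(1/3).
(1/3) = 1. Collecting the sign factors: -1.
The Legendre symbol is -1, so x^2 ≡ 924 (mod 719) has no solution.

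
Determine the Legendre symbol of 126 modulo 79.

-1

Reduce the numerator: 126 ≡ 47 (mod 79), so (126/79) = (47/79).
Both 47 ≡ 3 and 79 ≡ 3 (mod 4), so reciprocity gives (47/79) = -(79/47). Reduce: 79 ≡ 32 (mod 47). Now have -(32/47).
Factor out 2: 32 = 2^5. Since 47 ≡ 7 (mod 8), (2/47) = +1, and (2/47)^5 = +1. Now have -(1/47).
(1/47) = 1. Collecting the sign factors: -1.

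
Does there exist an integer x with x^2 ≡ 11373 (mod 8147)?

(11373/8147)
  = (3226/8147)    [11373 ≡ 3226 mod 8147]
  = -(1613/8147)    [8147 ≡ 3 mod 8 ⇒ (2/8147) = -1]
  = -(8147/1613)    [QR: 1613 ≡ 1 mod 4, sign kept]
  = -(82/1613)    [8147 ≡ 82 mod 1613]
  = (41/1613)    [1613 ≡ 5 mod 8 ⇒ (2/1613) = -1]
  = (1613/41)    [QR: 41 ≡ 1 mod 4, sign kept]
  = (14/41)    [1613 ≡ 14 mod 41]
  = (7/41)    [41 ≡ 1 mod 8 ⇒ (2/41) = +1]
  = (41/7)    [QR: 41 ≡ 1 mod 4, sign kept]
  = (6/7)    [41 ≡ 6 mod 7]
  = (3/7)    [7 ≡ 7 mod 8 ⇒ (2/7) = +1]
  = -(7/3)    [QR: both ≡ 3 mod 4, sign flips]
  = -(1/3)    [7 ≡ 1 mod 3]
  = -1    [(1/3) = 1]
The Legendre symbol is -1, so x^2 ≡ 11373 (mod 8147) has no solution.

no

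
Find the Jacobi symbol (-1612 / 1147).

(-1612 / 1147)
  = -(1612 / 1147)    [1147 ≡ 3 mod 4 ⇒ (-1 / 1147) = -1]
  = -(465 / 1147)    [1612 ≡ 465 mod 1147]
  = -(1147 / 465)    [QR: 465 ≡ 1 mod 4, sign kept]
  = -(217 / 465)    [1147 ≡ 217 mod 465]
  = -(465 / 217)    [QR: 217 ≡ 1 mod 4, sign kept]
  = -(31 / 217)    [465 ≡ 31 mod 217]
  = -(217 / 31)    [QR: 217 ≡ 1 mod 4, sign kept]
  = -(0 / 31)    [217 ≡ 0 mod 31]
  = 0    [numerator 0, gcd > 1]

0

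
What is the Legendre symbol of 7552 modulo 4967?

Reduce the numerator: 7552 ≡ 2585 (mod 4967), so (7552/4967) = (2585/4967).
2585 ≡ 1 (mod 4), so quadratic reciprocity gives (2585/4967) = (4967/2585). Reduce: 4967 ≡ 2382 (mod 2585). Now have (2382/2585).
Factor out 2: 2382 = 2·1191. Since 2585 ≡ 1 (mod 8), (2/2585) = +1. Now have (1191/2585).
2585 ≡ 1 (mod 4), so quadratic reciprocity gives (1191/2585) = (2585/1191). Reduce: 2585 ≡ 203 (mod 1191). Now have (203/1191).
Both 203 ≡ 3 and 1191 ≡ 3 (mod 4), so reciprocity gives (203/1191) = -(1191/203). Reduce: 1191 ≡ 176 (mod 203). Now have -(176/203).
Factor out 2: 176 = 2^4·11. Since 203 ≡ 3 (mod 8), (2/203) = -1, and (2/203)^4 = +1. Now have -(11/203).
Both 11 ≡ 3 and 203 ≡ 3 (mod 4), so reciprocity gives (11/203) = -(203/11). Reduce: 203 ≡ 5 (mod 11). Now have (5/11).
5 ≡ 1 (mod 4), so quadratic reciprocity gives (5/11) = (11/5). Reduce: 11 ≡ 1 (mod 5). Now have (1/5).
(1/5) = 1. Collecting the sign factors: 1.

1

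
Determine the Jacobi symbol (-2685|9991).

(-2685|9991)
  = -(2685|9991)    [9991 ≡ 3 mod 4 ⇒ (-1|9991) = -1]
  = -(9991|2685)    [QR: 2685 ≡ 1 mod 4, sign kept]
  = -(1936|2685)    [9991 ≡ 1936 mod 2685]
  = -(121|2685)    [2685 ≡ 5 mod 8 ⇒ (2|2685)^4 = +1]
  = -(2685|121)    [QR: 121 ≡ 1 mod 4, sign kept]
  = -(23|121)    [2685 ≡ 23 mod 121]
  = -(121|23)    [QR: 121 ≡ 1 mod 4, sign kept]
  = -(6|23)    [121 ≡ 6 mod 23]
  = -(3|23)    [23 ≡ 7 mod 8 ⇒ (2|23) = +1]
  = (23|3)    [QR: both ≡ 3 mod 4, sign flips]
  = (2|3)    [23 ≡ 2 mod 3]
  = -(1|3)    [3 ≡ 3 mod 8 ⇒ (2|3) = -1]
  = -1    [(1|3) = 1]

-1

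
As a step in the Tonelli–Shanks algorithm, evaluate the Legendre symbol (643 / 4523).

-1

(643 / 4523)
  = -(4523 / 643)    [QR: both ≡ 3 mod 4, sign flips]
  = -(22 / 643)    [4523 ≡ 22 mod 643]
  = (11 / 643)    [643 ≡ 3 mod 8 ⇒ (2 / 643) = -1]
  = -(643 / 11)    [QR: both ≡ 3 mod 4, sign flips]
  = -(5 / 11)    [643 ≡ 5 mod 11]
  = -(11 / 5)    [QR: 5 ≡ 1 mod 4, sign kept]
  = -(1 / 5)    [11 ≡ 1 mod 5]
  = -1    [(1 / 5) = 1]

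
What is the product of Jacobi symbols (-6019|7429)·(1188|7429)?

-1

By multiplicativity, (-6019·1188|7429) = (-6019|7429)·(1188|7429).
First factor (-6019|7429):
Reduce the numerator: -6019 ≡ 1410 (mod 7429), so (-6019|7429) = (1410|7429).
Factor out 2: 1410 = 2·705. Since 7429 ≡ 5 (mod 8), (2|7429) = -1. Now have -(705|7429).
705 ≡ 1 (mod 4), so quadratic reciprocity gives (705|7429) = (7429|705). Reduce: 7429 ≡ 379 (mod 705). Now have -(379|705).
705 ≡ 1 (mod 4), so quadratic reciprocity gives (379|705) = (705|379). Reduce: 705 ≡ 326 (mod 379). Now have -(326|379).
Factor out 2: 326 = 2·163. Since 379 ≡ 3 (mod 8), (2|379) = -1. Now have (163|379).
Both 163 ≡ 3 and 379 ≡ 3 (mod 4), so reciprocity gives (163|379) = -(379|163). Reduce: 379 ≡ 53 (mod 163). Now have -(53|163).
53 ≡ 1 (mod 4), so quadratic reciprocity gives (53|163) = (163|53). Reduce: 163 ≡ 4 (mod 53). Now have -(4|53).
Factor out 2: 4 = 2^2. Since 53 ≡ 5 (mod 8), (2|53) = -1, and (2|53)^2 = +1. Now have -(1|53).
(1|53) = 1. Collecting the sign factors: -1.
Second factor (1188|7429):
Factor out 2: 1188 = 2^2·297. Since 7429 ≡ 5 (mod 8), (2|7429) = -1, and (2|7429)^2 = +1. Now have (297|7429).
297 ≡ 1 (mod 4), so quadratic reciprocity gives (297|7429) = (7429|297). Reduce: 7429 ≡ 4 (mod 297). Now have (4|297).
Factor out 2: 4 = 2^2. Since 297 ≡ 1 (mod 8), (2|297) = +1, and (2|297)^2 = +1. Now have (1|297).
(1|297) = 1. Collecting the sign factors: 1.
Product: (-1)·(1) = -1.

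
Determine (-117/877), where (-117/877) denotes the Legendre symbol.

-1

(-117/877)
  = (760/877)    [-117 ≡ 760 mod 877]
  = -(95/877)    [877 ≡ 5 mod 8 ⇒ (2/877)^3 = -1]
  = -(877/95)    [QR: 877 ≡ 1 mod 4, sign kept]
  = -(22/95)    [877 ≡ 22 mod 95]
  = -(11/95)    [95 ≡ 7 mod 8 ⇒ (2/95) = +1]
  = (95/11)    [QR: both ≡ 3 mod 4, sign flips]
  = (7/11)    [95 ≡ 7 mod 11]
  = -(11/7)    [QR: both ≡ 3 mod 4, sign flips]
  = -(4/7)    [11 ≡ 4 mod 7]
  = -(1/7)    [7 ≡ 7 mod 8 ⇒ (2/7)^2 = +1]
  = -1    [(1/7) = 1]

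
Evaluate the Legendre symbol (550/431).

1

(550/431)
  = (119/431)    [550 ≡ 119 mod 431]
  = -(431/119)    [QR: both ≡ 3 mod 4, sign flips]
  = -(74/119)    [431 ≡ 74 mod 119]
  = -(37/119)    [119 ≡ 7 mod 8 ⇒ (2/119) = +1]
  = -(119/37)    [QR: 37 ≡ 1 mod 4, sign kept]
  = -(8/37)    [119 ≡ 8 mod 37]
  = (1/37)    [37 ≡ 5 mod 8 ⇒ (2/37)^3 = -1]
  = 1    [(1/37) = 1]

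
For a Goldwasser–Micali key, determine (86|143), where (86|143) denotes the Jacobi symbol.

-1

Factor out 2: 86 = 2·43. Since 143 ≡ 7 (mod 8), (2|143) = +1. Now have (43|143).
Both 43 ≡ 3 and 143 ≡ 3 (mod 4), so reciprocity gives (43|143) = -(143|43). Reduce: 143 ≡ 14 (mod 43). Now have -(14|43).
Factor out 2: 14 = 2·7. Since 43 ≡ 3 (mod 8), (2|43) = -1. Now have (7|43).
Both 7 ≡ 3 and 43 ≡ 3 (mod 4), so reciprocity gives (7|43) = -(43|7). Reduce: 43 ≡ 1 (mod 7). Now have -(1|7).
(1|7) = 1. Collecting the sign factors: -1.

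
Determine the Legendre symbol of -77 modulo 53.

Reduce the numerator: -77 ≡ 29 (mod 53), so (-77 / 53) = (29 / 53).
29 ≡ 1 (mod 4), so quadratic reciprocity gives (29 / 53) = (53 / 29). Reduce: 53 ≡ 24 (mod 29). Now have (24 / 29).
Factor out 2: 24 = 2^3·3. Since 29 ≡ 5 (mod 8), (2 / 29) = -1, and (2 / 29)^3 = -1. Now have -(3 / 29).
29 ≡ 1 (mod 4), so quadratic reciprocity gives (3 / 29) = (29 / 3). Reduce: 29 ≡ 2 (mod 3). Now have -(2 / 3).
Factor out 2: 2 = 2. Since 3 ≡ 3 (mod 8), (2 / 3) = -1. Now have (1 / 3).
(1 / 3) = 1. Collecting the sign factors: 1.

1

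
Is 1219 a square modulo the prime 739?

yes

(1219/739)
  = (480/739)    [1219 ≡ 480 mod 739]
  = -(15/739)    [739 ≡ 3 mod 8 ⇒ (2/739)^5 = -1]
  = (739/15)    [QR: both ≡ 3 mod 4, sign flips]
  = (4/15)    [739 ≡ 4 mod 15]
  = (1/15)    [15 ≡ 7 mod 8 ⇒ (2/15)^2 = +1]
  = 1    [(1/15) = 1]
(1219/739) = 1, and 739 is prime, so 1219 is a quadratic residue mod 739.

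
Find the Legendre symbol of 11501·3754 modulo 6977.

1

By multiplicativity, (11501·3754/6977) = (11501/6977)·(3754/6977).
First factor (11501/6977):
(11501/6977)
  = (4524/6977)    [11501 ≡ 4524 mod 6977]
  = (1131/6977)    [6977 ≡ 1 mod 8 ⇒ (2/6977)^2 = +1]
  = (6977/1131)    [QR: 6977 ≡ 1 mod 4, sign kept]
  = (191/1131)    [6977 ≡ 191 mod 1131]
  = -(1131/191)    [QR: both ≡ 3 mod 4, sign flips]
  = -(176/191)    [1131 ≡ 176 mod 191]
  = -(11/191)    [191 ≡ 7 mod 8 ⇒ (2/191)^4 = +1]
  = (191/11)    [QR: both ≡ 3 mod 4, sign flips]
  = (4/11)    [191 ≡ 4 mod 11]
  = (1/11)    [11 ≡ 3 mod 8 ⇒ (2/11)^2 = +1]
  = 1    [(1/11) = 1]
Second factor (3754/6977):
(3754/6977)
  = (1877/6977)    [6977 ≡ 1 mod 8 ⇒ (2/6977) = +1]
  = (6977/1877)    [QR: 1877 ≡ 1 mod 4, sign kept]
  = (1346/1877)    [6977 ≡ 1346 mod 1877]
  = -(673/1877)    [1877 ≡ 5 mod 8 ⇒ (2/1877) = -1]
  = -(1877/673)    [QR: 673 ≡ 1 mod 4, sign kept]
  = -(531/673)    [1877 ≡ 531 mod 673]
  = -(673/531)    [QR: 673 ≡ 1 mod 4, sign kept]
  = -(142/531)    [673 ≡ 142 mod 531]
  = (71/531)    [531 ≡ 3 mod 8 ⇒ (2/531) = -1]
  = -(531/71)    [QR: both ≡ 3 mod 4, sign flips]
  = -(34/71)    [531 ≡ 34 mod 71]
  = -(17/71)    [71 ≡ 7 mod 8 ⇒ (2/71) = +1]
  = -(71/17)    [QR: 17 ≡ 1 mod 4, sign kept]
  = -(3/17)    [71 ≡ 3 mod 17]
  = -(17/3)    [QR: 17 ≡ 1 mod 4, sign kept]
  = -(2/3)    [17 ≡ 2 mod 3]
  = (1/3)    [3 ≡ 3 mod 8 ⇒ (2/3) = -1]
  = 1    [(1/3) = 1]
Product: (1)·(1) = 1.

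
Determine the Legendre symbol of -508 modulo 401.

-1

Reduce the numerator: -508 ≡ 294 (mod 401), so (-508/401) = (294/401).
Factor out 2: 294 = 2·147. Since 401 ≡ 1 (mod 8), (2/401) = +1. Now have (147/401).
401 ≡ 1 (mod 4), so quadratic reciprocity gives (147/401) = (401/147). Reduce: 401 ≡ 107 (mod 147). Now have (107/147).
Both 107 ≡ 3 and 147 ≡ 3 (mod 4), so reciprocity gives (107/147) = -(147/107). Reduce: 147 ≡ 40 (mod 107). Now have -(40/107).
Factor out 2: 40 = 2^3·5. Since 107 ≡ 3 (mod 8), (2/107) = -1, and (2/107)^3 = -1. Now have (5/107).
5 ≡ 1 (mod 4), so quadratic reciprocity gives (5/107) = (107/5). Reduce: 107 ≡ 2 (mod 5). Now have (2/5).
Factor out 2: 2 = 2. Since 5 ≡ 5 (mod 8), (2/5) = -1. Now have -(1/5).
(1/5) = 1. Collecting the sign factors: -1.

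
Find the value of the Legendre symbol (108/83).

1

(108/83)
  = (25/83)    [108 ≡ 25 mod 83]
  = (83/25)    [QR: 25 ≡ 1 mod 4, sign kept]
  = (8/25)    [83 ≡ 8 mod 25]
  = (1/25)    [25 ≡ 1 mod 8 ⇒ (2/25)^3 = +1]
  = 1    [(1/25) = 1]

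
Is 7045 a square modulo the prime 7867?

yes

(7045|7867)
  = (7867|7045)    [QR: 7045 ≡ 1 mod 4, sign kept]
  = (822|7045)    [7867 ≡ 822 mod 7045]
  = -(411|7045)    [7045 ≡ 5 mod 8 ⇒ (2|7045) = -1]
  = -(7045|411)    [QR: 7045 ≡ 1 mod 4, sign kept]
  = -(58|411)    [7045 ≡ 58 mod 411]
  = (29|411)    [411 ≡ 3 mod 8 ⇒ (2|411) = -1]
  = (411|29)    [QR: 29 ≡ 1 mod 4, sign kept]
  = (5|29)    [411 ≡ 5 mod 29]
  = (29|5)    [QR: 5 ≡ 1 mod 4, sign kept]
  = (4|5)    [29 ≡ 4 mod 5]
  = (1|5)    [5 ≡ 5 mod 8 ⇒ (2|5)^2 = +1]
  = 1    [(1|5) = 1]
(7045|7867) = 1, and 7867 is prime, so 7045 is a quadratic residue mod 7867.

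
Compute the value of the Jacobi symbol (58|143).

(58|143)
  = (29|143)    [143 ≡ 7 mod 8 ⇒ (2|143) = +1]
  = (143|29)    [QR: 29 ≡ 1 mod 4, sign kept]
  = (27|29)    [143 ≡ 27 mod 29]
  = (29|27)    [QR: 29 ≡ 1 mod 4, sign kept]
  = (2|27)    [29 ≡ 2 mod 27]
  = -(1|27)    [27 ≡ 3 mod 8 ⇒ (2|27) = -1]
  = -1    [(1|27) = 1]

-1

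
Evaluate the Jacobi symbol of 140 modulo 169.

1

(140|169)
  = (35|169)    [169 ≡ 1 mod 8 ⇒ (2|169)^2 = +1]
  = (169|35)    [QR: 169 ≡ 1 mod 4, sign kept]
  = (29|35)    [169 ≡ 29 mod 35]
  = (35|29)    [QR: 29 ≡ 1 mod 4, sign kept]
  = (6|29)    [35 ≡ 6 mod 29]
  = -(3|29)    [29 ≡ 5 mod 8 ⇒ (2|29) = -1]
  = -(29|3)    [QR: 29 ≡ 1 mod 4, sign kept]
  = -(2|3)    [29 ≡ 2 mod 3]
  = (1|3)    [3 ≡ 3 mod 8 ⇒ (2|3) = -1]
  = 1    [(1|3) = 1]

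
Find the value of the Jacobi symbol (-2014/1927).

(-2014/1927)
  = (1840/1927)    [-2014 ≡ 1840 mod 1927]
  = (115/1927)    [1927 ≡ 7 mod 8 ⇒ (2/1927)^4 = +1]
  = -(1927/115)    [QR: both ≡ 3 mod 4, sign flips]
  = -(87/115)    [1927 ≡ 87 mod 115]
  = (115/87)    [QR: both ≡ 3 mod 4, sign flips]
  = (28/87)    [115 ≡ 28 mod 87]
  = (7/87)    [87 ≡ 7 mod 8 ⇒ (2/87)^2 = +1]
  = -(87/7)    [QR: both ≡ 3 mod 4, sign flips]
  = -(3/7)    [87 ≡ 3 mod 7]
  = (7/3)    [QR: both ≡ 3 mod 4, sign flips]
  = (1/3)    [7 ≡ 1 mod 3]
  = 1    [(1/3) = 1]

1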